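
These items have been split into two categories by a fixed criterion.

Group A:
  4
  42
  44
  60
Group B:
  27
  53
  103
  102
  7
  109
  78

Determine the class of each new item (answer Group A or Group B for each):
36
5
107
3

The rule appears to be: even AND at most 60.
36: Group A (36 is even, 36 ≤ 60).
5: Group B (5 is odd, 5 ≤ 60).
107: Group B (107 is odd, 107 > 60).
3: Group B (3 is odd, 3 ≤ 60).

Group A, Group B, Group B, Group B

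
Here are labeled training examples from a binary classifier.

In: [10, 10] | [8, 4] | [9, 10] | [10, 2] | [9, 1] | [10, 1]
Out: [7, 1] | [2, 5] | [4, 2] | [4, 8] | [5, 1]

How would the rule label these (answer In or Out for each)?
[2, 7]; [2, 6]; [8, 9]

Out, Out, In

Every 'In' example satisfies: first ≥ 8. None of the 'Out' examples do.
[2, 7]: first 2 — doesn't qualify, so Out.
[2, 6]: first 2 — doesn't qualify, so Out.
[8, 9]: first 8 — meets the rule, so In.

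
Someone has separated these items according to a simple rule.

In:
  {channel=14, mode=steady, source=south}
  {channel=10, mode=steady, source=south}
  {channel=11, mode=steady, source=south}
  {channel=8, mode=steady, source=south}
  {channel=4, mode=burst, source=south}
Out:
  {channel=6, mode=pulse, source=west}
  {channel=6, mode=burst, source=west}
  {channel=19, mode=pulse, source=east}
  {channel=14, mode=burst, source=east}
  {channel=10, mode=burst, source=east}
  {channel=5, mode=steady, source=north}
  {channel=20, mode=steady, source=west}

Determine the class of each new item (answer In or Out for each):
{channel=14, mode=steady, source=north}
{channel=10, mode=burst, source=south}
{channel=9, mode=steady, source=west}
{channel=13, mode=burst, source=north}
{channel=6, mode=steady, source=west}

The pattern is that an item is 'In' exactly when: source is south.
{channel=14, mode=steady, source=north} — source is north, hence Out. {channel=10, mode=burst, source=south} — source is south, hence In. {channel=9, mode=steady, source=west} — source is west, hence Out. {channel=13, mode=burst, source=north} — source is north, hence Out. {channel=6, mode=steady, source=west} — source is west, hence Out.

Out, In, Out, Out, Out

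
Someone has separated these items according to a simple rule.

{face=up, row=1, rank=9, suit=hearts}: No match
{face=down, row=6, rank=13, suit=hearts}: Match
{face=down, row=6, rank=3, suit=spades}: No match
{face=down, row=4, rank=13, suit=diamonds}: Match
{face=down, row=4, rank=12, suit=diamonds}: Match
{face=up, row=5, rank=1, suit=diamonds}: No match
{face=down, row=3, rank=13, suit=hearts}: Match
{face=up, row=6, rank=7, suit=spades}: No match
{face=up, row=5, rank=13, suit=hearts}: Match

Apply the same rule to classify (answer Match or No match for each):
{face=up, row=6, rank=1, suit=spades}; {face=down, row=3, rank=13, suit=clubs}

No match, Match

The common property of the 'Match' items is: rank ≥ 12. No 'No match' item has it.
{face=up, row=6, rank=1, suit=spades} → rank = 1 → No match. {face=down, row=3, rank=13, suit=clubs} → rank = 13 → Match.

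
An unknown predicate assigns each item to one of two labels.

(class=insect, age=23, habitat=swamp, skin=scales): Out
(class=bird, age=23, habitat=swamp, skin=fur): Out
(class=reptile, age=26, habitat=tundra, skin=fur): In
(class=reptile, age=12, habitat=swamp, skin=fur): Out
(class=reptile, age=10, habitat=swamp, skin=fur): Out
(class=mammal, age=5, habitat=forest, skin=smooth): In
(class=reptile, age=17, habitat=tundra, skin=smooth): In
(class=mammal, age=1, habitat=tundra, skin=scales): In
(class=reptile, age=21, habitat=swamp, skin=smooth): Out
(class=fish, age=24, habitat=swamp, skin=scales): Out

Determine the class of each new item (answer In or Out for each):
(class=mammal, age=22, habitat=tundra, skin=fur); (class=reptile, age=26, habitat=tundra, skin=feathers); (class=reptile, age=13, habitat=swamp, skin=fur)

Checking candidate rules against both groups, what survives is: habitat is not swamp.

In, In, Out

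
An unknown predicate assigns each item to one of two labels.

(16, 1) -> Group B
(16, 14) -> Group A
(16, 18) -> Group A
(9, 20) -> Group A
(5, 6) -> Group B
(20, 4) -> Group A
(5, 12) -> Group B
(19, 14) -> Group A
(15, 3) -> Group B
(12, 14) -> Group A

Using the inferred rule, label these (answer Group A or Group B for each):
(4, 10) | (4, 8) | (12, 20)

Group B, Group B, Group A

'Group A' ⟺ sum ≥ 24.
(4, 10): 4+10 = 14 — does not fit, so Group B.
(4, 8): 4+8 = 12 — does not fit, so Group B.
(12, 20): 12+20 = 32 — satisfies this, so Group A.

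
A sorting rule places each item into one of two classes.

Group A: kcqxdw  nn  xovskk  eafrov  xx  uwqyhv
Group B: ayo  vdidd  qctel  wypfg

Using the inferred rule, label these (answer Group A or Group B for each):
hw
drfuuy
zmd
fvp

Group A, Group A, Group B, Group B

The pattern is that an item is 'Group A' exactly when: even length.
hw: length 2, has this property → Group A.
drfuuy: length 6, has this property → Group A.
zmd: length 3, fails this test → Group B.
fvp: length 3, fails this test → Group B.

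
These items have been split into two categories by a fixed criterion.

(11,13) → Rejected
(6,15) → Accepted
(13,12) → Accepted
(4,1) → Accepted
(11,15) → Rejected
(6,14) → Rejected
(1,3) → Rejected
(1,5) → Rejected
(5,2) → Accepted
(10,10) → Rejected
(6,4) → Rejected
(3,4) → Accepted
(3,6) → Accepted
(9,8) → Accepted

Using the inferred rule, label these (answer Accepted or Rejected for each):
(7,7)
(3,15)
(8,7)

The simplest hypothesis consistent with all the labels is: sum is odd.
(7,7): 7+7 = 14, doesn't qualify → Rejected. (3,15): 3+15 = 18, doesn't qualify → Rejected. (8,7): 8+7 = 15, passes → Accepted.

Rejected, Rejected, Accepted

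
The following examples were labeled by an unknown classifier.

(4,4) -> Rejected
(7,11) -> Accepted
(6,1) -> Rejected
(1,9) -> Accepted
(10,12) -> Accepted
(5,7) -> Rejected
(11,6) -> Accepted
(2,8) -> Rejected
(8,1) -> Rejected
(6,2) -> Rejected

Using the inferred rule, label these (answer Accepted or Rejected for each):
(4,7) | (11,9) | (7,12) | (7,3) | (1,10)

One predicate separates the groups cleanly: max ≥ 9.
(4,7) → max 7 → Rejected. (11,9) → max 11 → Accepted. (7,12) → max 12 → Accepted. (7,3) → max 7 → Rejected. (1,10) → max 10 → Accepted.

Rejected, Accepted, Accepted, Rejected, Accepted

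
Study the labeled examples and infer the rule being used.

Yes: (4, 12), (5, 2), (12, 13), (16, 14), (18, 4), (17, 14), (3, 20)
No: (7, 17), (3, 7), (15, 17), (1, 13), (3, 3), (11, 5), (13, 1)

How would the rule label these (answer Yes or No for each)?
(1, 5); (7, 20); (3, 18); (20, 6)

Checking candidate rules against both groups, what survives is: product is even.
(1, 5) → 1·5 = 5 → No. (7, 20) → 7·20 = 140 → Yes. (3, 18) → 3·18 = 54 → Yes. (20, 6) → 20·6 = 120 → Yes.

No, Yes, Yes, Yes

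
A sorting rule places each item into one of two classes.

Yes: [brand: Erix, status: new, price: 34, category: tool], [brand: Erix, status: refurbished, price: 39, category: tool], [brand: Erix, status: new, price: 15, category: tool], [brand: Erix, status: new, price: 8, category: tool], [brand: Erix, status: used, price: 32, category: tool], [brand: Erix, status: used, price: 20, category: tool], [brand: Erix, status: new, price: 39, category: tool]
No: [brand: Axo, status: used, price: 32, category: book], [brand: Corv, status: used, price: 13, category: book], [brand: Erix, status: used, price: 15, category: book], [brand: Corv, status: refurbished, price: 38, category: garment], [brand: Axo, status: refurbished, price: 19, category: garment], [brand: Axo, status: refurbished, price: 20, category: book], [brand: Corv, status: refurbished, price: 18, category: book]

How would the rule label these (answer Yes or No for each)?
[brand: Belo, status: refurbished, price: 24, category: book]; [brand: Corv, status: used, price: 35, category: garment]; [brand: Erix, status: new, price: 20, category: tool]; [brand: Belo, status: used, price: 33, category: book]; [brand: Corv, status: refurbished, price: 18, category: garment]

No, No, Yes, No, No

'Yes' ⟺ category is tool.
[brand: Belo, status: refurbished, price: 24, category: book] — category is book, hence No. [brand: Corv, status: used, price: 35, category: garment] — category is garment, hence No. [brand: Erix, status: new, price: 20, category: tool] — category is tool, hence Yes. [brand: Belo, status: used, price: 33, category: book] — category is book, hence No. [brand: Corv, status: refurbished, price: 18, category: garment] — category is garment, hence No.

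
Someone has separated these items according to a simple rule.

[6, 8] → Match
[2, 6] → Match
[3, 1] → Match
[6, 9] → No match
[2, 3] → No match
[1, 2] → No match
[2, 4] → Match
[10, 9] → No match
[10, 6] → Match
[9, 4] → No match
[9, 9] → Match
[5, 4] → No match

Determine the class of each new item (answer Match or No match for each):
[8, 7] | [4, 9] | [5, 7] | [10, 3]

No match, No match, Match, No match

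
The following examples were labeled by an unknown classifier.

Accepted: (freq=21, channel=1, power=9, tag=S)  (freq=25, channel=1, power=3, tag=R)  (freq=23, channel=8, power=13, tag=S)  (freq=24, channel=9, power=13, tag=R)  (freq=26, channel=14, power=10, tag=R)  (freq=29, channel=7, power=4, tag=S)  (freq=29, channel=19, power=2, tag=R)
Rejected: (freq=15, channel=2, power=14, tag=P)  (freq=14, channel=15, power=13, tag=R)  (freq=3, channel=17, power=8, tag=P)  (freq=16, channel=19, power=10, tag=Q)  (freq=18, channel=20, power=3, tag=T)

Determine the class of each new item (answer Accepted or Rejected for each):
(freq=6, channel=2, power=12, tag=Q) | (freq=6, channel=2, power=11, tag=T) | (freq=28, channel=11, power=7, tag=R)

All 'Accepted' examples share one property — freq ≥ 21 — and every 'Rejected' example lacks it.
(freq=6, channel=2, power=12, tag=Q): Rejected (freq = 6). (freq=6, channel=2, power=11, tag=T): Rejected (freq = 6). (freq=28, channel=11, power=7, tag=R): Accepted (freq = 28).

Rejected, Rejected, Accepted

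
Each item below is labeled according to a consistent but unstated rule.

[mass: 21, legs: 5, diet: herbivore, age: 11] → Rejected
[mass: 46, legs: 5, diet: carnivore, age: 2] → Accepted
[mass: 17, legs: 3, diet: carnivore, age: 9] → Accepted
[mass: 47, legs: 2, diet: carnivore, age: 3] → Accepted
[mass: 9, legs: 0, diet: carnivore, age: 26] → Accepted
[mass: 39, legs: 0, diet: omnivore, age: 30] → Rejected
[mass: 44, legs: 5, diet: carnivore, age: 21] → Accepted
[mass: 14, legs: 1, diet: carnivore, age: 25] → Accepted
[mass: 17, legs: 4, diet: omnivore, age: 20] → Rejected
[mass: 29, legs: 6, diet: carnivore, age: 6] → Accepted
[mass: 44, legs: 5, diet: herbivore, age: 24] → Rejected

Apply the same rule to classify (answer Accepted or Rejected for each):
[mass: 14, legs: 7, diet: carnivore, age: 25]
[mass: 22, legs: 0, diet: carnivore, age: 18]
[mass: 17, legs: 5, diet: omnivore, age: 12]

The pattern is that an item is 'Accepted' exactly when: diet is carnivore.
[mass: 14, legs: 7, diet: carnivore, age: 25] — diet is carnivore, hence Accepted. [mass: 22, legs: 0, diet: carnivore, age: 18] — diet is carnivore, hence Accepted. [mass: 17, legs: 5, diet: omnivore, age: 12] — diet is omnivore, hence Rejected.

Accepted, Accepted, Rejected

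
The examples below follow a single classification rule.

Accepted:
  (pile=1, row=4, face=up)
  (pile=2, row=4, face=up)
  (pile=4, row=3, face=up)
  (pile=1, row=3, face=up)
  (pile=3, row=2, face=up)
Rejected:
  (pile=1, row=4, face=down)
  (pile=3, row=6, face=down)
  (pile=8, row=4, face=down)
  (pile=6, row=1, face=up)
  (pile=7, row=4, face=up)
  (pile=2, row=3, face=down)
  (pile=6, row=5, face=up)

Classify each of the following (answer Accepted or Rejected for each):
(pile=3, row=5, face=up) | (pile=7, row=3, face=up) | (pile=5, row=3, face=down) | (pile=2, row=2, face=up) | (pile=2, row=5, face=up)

Accepted, Rejected, Rejected, Accepted, Accepted

The simplest hypothesis consistent with all the labels is: face is up AND pile ≤ 4.
(pile=3, row=5, face=up): face is up, pile = 3 — matches, so Accepted.
(pile=7, row=3, face=up): face is up, pile = 7 — does not pass, so Rejected.
(pile=5, row=3, face=down): face is down, pile = 5 — does not pass, so Rejected.
(pile=2, row=2, face=up): face is up, pile = 2 — matches, so Accepted.
(pile=2, row=5, face=up): face is up, pile = 2 — matches, so Accepted.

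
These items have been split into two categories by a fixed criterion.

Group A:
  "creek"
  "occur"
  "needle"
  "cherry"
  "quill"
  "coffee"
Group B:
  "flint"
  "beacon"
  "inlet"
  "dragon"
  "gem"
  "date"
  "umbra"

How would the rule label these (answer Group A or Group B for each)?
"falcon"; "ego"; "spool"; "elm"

Group B, Group B, Group A, Group B

The distinguishing property — has a double letter — holds for all the 'Group A' cases and none of the 'Group B' cases.
"falcon": Group B (no doubled letter).
"ego": Group B (no doubled letter).
"spool": Group A ('oo' doubled).
"elm": Group B (no doubled letter).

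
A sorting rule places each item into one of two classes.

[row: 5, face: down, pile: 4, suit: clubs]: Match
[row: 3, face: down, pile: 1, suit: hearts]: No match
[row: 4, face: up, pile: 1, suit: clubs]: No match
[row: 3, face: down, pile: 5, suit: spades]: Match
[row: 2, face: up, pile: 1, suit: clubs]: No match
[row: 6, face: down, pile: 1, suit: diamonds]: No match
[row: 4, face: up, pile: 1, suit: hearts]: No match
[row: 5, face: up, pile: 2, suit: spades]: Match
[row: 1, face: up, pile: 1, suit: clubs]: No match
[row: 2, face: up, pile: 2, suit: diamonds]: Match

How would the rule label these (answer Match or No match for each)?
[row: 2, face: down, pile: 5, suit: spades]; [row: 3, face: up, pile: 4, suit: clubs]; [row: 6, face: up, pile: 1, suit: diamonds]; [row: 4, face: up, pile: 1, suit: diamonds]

A rule that fits every label: pile ≥ 2 — true of each 'Match' example, false of each 'No match' one.
[row: 2, face: down, pile: 5, suit: spades]: pile = 5 — fits, so Match. [row: 3, face: up, pile: 4, suit: clubs]: pile = 4 — fits, so Match. [row: 6, face: up, pile: 1, suit: diamonds]: pile = 1 — fails the rule, so No match. [row: 4, face: up, pile: 1, suit: diamonds]: pile = 1 — fails the rule, so No match.

Match, Match, No match, No match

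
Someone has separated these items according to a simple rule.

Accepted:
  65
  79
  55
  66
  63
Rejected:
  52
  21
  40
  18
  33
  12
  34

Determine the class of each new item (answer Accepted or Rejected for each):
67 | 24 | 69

Accepted, Rejected, Accepted

The common property of the 'Accepted' items is: at least 55. No 'Rejected' item has it.
67: Accepted (67 ≥ 55). 24: Rejected (24 < 55). 69: Accepted (69 ≥ 55).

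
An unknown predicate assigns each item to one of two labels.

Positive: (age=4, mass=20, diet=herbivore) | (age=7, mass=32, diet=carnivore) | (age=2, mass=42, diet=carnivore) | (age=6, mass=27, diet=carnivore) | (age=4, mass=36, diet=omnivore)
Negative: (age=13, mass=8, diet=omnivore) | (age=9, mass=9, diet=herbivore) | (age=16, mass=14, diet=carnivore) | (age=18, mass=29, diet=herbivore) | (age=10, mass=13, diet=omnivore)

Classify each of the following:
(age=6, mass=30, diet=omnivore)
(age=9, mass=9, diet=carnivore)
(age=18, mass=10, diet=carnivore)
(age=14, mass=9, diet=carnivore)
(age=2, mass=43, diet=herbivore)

Positive, Negative, Negative, Negative, Positive

The pattern is that an item is 'Positive' exactly when: age ≤ 7.
(age=6, mass=30, diet=omnivore) — age = 6, hence Positive. (age=9, mass=9, diet=carnivore) — age = 9, hence Negative. (age=18, mass=10, diet=carnivore) — age = 18, hence Negative. (age=14, mass=9, diet=carnivore) — age = 14, hence Negative. (age=2, mass=43, diet=herbivore) — age = 2, hence Positive.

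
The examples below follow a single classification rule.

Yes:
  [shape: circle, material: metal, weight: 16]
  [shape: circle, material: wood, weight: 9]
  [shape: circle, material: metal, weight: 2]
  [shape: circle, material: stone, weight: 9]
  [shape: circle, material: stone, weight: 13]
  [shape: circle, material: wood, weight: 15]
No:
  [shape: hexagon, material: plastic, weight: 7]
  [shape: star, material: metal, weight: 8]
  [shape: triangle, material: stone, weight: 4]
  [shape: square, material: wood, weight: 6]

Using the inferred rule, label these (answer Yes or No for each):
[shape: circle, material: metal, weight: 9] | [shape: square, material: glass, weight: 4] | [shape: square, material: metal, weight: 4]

All 'Yes' examples share one property — shape is circle — and every 'No' example lacks it.
[shape: circle, material: metal, weight: 9]: shape is circle, meets the rule → Yes.
[shape: square, material: glass, weight: 4]: shape is square, does not pass → No.
[shape: square, material: metal, weight: 4]: shape is square, does not pass → No.

Yes, No, No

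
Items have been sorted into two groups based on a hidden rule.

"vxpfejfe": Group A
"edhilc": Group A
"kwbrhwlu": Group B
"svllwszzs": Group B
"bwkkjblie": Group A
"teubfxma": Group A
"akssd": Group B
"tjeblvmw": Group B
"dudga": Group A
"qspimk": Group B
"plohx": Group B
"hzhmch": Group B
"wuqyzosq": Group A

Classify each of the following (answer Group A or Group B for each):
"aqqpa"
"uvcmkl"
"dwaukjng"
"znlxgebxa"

One predicate separates the groups cleanly: has ≥ 2 vowels.
"aqqpa" → 2 vowels → Group A.
"uvcmkl" → 1 vowel → Group B.
"dwaukjng" → 2 vowels → Group A.
"znlxgebxa" → 2 vowels → Group A.

Group A, Group B, Group A, Group A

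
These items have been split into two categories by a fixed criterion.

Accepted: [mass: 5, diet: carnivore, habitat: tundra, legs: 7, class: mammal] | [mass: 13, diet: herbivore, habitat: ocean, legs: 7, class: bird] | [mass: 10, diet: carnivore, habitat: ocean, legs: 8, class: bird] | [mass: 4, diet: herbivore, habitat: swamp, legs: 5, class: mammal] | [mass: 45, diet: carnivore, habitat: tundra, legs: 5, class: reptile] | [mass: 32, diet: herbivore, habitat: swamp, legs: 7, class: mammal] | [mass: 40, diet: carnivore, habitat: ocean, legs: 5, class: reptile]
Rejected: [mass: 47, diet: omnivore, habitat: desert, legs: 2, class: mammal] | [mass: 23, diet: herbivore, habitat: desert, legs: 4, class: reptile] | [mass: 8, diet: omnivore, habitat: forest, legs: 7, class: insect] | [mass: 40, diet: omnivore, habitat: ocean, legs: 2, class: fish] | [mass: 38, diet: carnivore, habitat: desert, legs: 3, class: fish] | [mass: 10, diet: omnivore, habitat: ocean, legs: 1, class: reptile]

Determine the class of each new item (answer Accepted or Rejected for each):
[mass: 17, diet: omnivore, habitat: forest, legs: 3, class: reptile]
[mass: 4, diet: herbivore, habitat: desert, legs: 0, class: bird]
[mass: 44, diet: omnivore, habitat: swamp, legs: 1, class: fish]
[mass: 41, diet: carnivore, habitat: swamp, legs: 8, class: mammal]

'Accepted' ⟺ mass ≠ 8 AND legs ≥ 5.

Rejected, Rejected, Rejected, Accepted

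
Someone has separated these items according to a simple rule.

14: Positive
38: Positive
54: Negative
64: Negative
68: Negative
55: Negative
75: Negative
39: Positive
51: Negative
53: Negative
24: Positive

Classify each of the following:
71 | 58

Negative, Negative

Every 'Positive' example satisfies: at most 39. None of the 'Negative' examples do.
71: 71 > 39, does not fit → Negative.
58: 58 > 39, does not fit → Negative.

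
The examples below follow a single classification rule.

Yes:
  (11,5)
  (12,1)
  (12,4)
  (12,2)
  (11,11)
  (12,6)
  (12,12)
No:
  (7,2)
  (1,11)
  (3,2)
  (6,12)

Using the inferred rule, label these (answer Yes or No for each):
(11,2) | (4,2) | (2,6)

Every 'Yes' example satisfies: first ≥ 11. None of the 'No' examples do.
(11,2): Yes (first 11).
(4,2): No (first 4).
(2,6): No (first 2).

Yes, No, No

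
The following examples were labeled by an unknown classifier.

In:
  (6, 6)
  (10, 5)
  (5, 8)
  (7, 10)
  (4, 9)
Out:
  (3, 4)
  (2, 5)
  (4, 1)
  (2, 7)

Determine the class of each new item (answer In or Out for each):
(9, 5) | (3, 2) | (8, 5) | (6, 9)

In, Out, In, In

'In' ⟺ sum ≥ 12.
(9, 5) → 9+5 = 14 → In.
(3, 2) → 3+2 = 5 → Out.
(8, 5) → 8+5 = 13 → In.
(6, 9) → 6+9 = 15 → In.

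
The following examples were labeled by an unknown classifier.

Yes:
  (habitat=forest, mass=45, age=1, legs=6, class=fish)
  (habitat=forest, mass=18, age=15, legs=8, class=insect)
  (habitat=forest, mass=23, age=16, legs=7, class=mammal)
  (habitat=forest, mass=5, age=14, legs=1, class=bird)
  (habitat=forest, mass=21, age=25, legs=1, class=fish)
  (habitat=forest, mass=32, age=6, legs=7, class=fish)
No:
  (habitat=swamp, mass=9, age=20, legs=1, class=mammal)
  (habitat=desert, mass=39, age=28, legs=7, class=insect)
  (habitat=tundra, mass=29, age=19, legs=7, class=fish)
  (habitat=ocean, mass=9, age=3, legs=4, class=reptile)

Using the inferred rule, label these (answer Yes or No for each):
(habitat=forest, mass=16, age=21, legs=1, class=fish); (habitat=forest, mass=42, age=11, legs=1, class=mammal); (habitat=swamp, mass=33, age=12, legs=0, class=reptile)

Yes, Yes, No

The simplest hypothesis consistent with all the labels is: habitat is forest.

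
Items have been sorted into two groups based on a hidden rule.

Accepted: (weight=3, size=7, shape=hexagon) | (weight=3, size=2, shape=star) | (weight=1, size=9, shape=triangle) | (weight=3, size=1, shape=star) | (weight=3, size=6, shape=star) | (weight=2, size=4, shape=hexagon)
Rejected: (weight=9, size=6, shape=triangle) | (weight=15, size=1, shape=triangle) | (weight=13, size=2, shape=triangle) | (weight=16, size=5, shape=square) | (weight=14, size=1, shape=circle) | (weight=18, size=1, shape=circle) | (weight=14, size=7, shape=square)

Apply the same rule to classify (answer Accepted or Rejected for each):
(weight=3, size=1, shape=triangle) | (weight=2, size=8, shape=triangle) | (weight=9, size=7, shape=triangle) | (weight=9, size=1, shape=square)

The simplest hypothesis consistent with all the labels is: weight ≤ 3.
(weight=3, size=1, shape=triangle): weight = 3, passes → Accepted.
(weight=2, size=8, shape=triangle): weight = 2, passes → Accepted.
(weight=9, size=7, shape=triangle): weight = 9, does not pass → Rejected.
(weight=9, size=1, shape=square): weight = 9, does not pass → Rejected.

Accepted, Accepted, Rejected, Rejected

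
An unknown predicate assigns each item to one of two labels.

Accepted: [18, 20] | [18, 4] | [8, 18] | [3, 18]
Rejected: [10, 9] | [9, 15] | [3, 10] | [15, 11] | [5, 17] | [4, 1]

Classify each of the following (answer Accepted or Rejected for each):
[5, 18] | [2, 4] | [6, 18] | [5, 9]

Accepted, Rejected, Accepted, Rejected

Every 'Accepted' example satisfies: max ≥ 18. None of the 'Rejected' examples do.
[5, 18]: max 18, passes → Accepted. [2, 4]: max 4, does not satisfy this → Rejected. [6, 18]: max 18, passes → Accepted. [5, 9]: max 9, does not satisfy this → Rejected.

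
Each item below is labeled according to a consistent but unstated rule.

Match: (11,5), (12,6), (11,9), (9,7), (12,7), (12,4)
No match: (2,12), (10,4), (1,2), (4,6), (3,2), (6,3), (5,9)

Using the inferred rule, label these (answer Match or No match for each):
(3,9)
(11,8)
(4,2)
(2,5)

No match, Match, No match, No match

A rule that fits every label: sum ≥ 16 — true of each 'Match' example, false of each 'No match' one.
No match: (3,9), since 3+9 = 12.
Match: (11,8), since 11+8 = 19.
No match: (4,2), since 4+2 = 6.
No match: (2,5), since 2+5 = 7.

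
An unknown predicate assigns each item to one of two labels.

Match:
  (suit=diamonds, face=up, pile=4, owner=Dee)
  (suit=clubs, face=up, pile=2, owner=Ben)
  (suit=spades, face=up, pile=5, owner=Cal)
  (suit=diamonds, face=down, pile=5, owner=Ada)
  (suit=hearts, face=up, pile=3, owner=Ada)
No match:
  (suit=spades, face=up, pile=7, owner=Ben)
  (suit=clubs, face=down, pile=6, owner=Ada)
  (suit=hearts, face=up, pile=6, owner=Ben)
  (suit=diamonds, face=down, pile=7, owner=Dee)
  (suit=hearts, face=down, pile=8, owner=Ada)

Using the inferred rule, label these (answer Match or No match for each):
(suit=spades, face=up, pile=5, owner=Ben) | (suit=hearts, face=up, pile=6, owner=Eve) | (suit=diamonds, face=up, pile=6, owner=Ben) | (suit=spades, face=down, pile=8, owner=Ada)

Match, No match, No match, No match

The pattern is that an item is 'Match' exactly when: pile ≤ 5.
(suit=spades, face=up, pile=5, owner=Ben): Match (pile = 5).
(suit=hearts, face=up, pile=6, owner=Eve): No match (pile = 6).
(suit=diamonds, face=up, pile=6, owner=Ben): No match (pile = 6).
(suit=spades, face=down, pile=8, owner=Ada): No match (pile = 8).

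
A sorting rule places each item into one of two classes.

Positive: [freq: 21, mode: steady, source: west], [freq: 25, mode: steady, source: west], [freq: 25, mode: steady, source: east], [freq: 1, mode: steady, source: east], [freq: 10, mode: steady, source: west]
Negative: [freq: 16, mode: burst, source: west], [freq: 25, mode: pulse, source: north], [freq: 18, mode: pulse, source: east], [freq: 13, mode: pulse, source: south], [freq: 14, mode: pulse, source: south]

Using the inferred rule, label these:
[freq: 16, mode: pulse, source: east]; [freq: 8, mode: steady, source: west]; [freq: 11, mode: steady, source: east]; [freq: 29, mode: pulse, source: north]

The common property of the 'Positive' items is: mode is steady. No 'Negative' item has it.
Negative: [freq: 16, mode: pulse, source: east], since mode is pulse. Positive: [freq: 8, mode: steady, source: west], since mode is steady. Positive: [freq: 11, mode: steady, source: east], since mode is steady. Negative: [freq: 29, mode: pulse, source: north], since mode is pulse.

Negative, Positive, Positive, Negative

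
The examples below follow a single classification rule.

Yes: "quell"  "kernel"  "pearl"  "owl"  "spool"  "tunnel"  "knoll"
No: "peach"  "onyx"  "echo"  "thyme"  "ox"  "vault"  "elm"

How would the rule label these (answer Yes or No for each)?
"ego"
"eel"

Every 'Yes' example satisfies: ends with 'l'. None of the 'No' examples do.
"ego" → ends with 'o' → No.
"eel" → ends with 'l' → Yes.

No, Yes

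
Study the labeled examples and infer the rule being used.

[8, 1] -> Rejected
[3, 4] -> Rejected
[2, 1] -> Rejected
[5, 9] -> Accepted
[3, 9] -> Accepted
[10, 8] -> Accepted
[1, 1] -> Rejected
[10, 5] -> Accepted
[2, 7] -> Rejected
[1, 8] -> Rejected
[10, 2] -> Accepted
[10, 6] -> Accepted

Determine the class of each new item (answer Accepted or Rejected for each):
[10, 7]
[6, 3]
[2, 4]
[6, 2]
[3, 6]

The common property of the 'Accepted' items is: sum ≥ 12. No 'Rejected' item has it.

Accepted, Rejected, Rejected, Rejected, Rejected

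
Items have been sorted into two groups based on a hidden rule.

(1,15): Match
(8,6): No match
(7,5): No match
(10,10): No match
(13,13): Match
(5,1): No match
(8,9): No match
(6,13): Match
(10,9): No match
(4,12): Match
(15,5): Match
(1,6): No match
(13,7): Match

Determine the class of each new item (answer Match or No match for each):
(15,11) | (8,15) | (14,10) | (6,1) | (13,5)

Match, Match, Match, No match, Match

The pattern is that an item is 'Match' exactly when: max ≥ 12.
(15,11) — max 15, hence Match.
(8,15) — max 15, hence Match.
(14,10) — max 14, hence Match.
(6,1) — max 6, hence No match.
(13,5) — max 13, hence Match.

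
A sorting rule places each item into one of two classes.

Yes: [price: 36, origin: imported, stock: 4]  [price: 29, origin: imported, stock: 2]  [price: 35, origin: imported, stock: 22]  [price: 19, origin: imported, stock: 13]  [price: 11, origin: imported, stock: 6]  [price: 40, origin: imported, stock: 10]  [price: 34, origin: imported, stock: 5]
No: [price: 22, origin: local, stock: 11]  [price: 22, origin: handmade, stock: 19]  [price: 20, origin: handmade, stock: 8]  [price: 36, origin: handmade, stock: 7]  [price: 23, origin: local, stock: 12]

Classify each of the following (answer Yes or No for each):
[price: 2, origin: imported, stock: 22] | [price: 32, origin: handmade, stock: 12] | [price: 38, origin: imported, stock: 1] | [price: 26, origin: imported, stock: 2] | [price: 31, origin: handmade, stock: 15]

The rule appears to be: origin is imported.
[price: 2, origin: imported, stock: 22] — origin is imported, hence Yes.
[price: 32, origin: handmade, stock: 12] — origin is handmade, hence No.
[price: 38, origin: imported, stock: 1] — origin is imported, hence Yes.
[price: 26, origin: imported, stock: 2] — origin is imported, hence Yes.
[price: 31, origin: handmade, stock: 15] — origin is handmade, hence No.

Yes, No, Yes, Yes, No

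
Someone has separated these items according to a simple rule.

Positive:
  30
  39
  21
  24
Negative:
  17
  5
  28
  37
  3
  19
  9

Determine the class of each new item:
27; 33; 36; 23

'Positive' ⟺ multiple of 3 AND at least 17.
27 — 27 = 3·9, 27 ≥ 17, hence Positive. 33 — 33 = 3·11, 33 ≥ 17, hence Positive. 36 — 36 = 3·12, 36 ≥ 17, hence Positive. 23 — 23 = 3·7 + 2, 23 ≥ 17, hence Negative.

Positive, Positive, Positive, Negative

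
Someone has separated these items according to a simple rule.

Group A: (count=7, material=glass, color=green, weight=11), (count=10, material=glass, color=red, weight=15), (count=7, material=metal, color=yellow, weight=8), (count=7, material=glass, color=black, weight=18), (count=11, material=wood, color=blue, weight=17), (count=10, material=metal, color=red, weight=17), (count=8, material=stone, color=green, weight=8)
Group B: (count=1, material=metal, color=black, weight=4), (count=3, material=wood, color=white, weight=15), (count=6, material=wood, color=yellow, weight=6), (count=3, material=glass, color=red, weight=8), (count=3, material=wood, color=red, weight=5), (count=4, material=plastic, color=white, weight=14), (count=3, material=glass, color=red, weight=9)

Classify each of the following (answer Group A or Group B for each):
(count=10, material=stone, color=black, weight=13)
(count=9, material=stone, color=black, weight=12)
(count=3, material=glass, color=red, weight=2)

Group A, Group A, Group B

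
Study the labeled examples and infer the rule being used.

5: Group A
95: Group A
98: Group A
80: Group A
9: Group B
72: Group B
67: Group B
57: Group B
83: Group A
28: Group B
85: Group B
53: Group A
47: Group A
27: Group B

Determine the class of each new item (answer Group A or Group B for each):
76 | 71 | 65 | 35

Group B, Group A, Group A, Group A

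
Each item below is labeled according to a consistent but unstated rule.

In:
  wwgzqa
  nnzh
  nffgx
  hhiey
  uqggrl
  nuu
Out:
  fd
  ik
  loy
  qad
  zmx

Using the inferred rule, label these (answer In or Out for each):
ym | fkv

All 'In' examples share one property — has a double letter — and every 'Out' example lacks it.
ym: no doubled letter — does not pass, so Out.
fkv: no doubled letter — does not pass, so Out.

Out, Out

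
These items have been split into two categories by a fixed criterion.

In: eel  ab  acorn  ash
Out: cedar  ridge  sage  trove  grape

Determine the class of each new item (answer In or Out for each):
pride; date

The simplest hypothesis consistent with all the labels is: starts with a vowel.

Out, Out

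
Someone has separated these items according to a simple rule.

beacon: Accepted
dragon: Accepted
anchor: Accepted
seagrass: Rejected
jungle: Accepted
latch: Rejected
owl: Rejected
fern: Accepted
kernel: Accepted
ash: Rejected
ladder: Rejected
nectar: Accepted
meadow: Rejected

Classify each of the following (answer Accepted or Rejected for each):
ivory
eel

Rejected, Rejected

All 'Accepted' examples share one property — contains 'n' — and every 'Rejected' example lacks it.
ivory: Rejected (no 'n'). eel: Rejected (no 'n').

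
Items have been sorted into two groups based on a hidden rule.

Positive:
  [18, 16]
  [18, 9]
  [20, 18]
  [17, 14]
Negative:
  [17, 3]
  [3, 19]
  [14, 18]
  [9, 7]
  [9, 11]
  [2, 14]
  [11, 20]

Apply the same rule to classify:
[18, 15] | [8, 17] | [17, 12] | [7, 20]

The classifier is using: first > second AND sum ≥ 22.
Positive: [18, 15], since 18 > 15, 18+15 = 33. Negative: [8, 17], since 8 < 17, 8+17 = 25. Positive: [17, 12], since 17 > 12, 17+12 = 29. Negative: [7, 20], since 7 < 20, 7+20 = 27.

Positive, Negative, Positive, Negative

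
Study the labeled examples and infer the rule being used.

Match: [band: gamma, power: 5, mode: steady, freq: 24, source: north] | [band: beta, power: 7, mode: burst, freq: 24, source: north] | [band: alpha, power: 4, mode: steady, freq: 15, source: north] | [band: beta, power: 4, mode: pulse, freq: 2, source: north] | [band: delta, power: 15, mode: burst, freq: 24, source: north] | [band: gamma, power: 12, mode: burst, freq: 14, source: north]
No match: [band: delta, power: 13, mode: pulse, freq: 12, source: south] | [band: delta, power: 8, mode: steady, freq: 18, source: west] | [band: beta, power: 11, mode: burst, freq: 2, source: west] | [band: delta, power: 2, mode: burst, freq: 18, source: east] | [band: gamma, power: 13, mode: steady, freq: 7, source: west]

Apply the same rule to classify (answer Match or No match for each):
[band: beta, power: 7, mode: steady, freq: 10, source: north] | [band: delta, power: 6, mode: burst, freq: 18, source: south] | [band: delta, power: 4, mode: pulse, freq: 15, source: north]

The common property of the 'Match' items is: source is north. No 'No match' item has it.

Match, No match, Match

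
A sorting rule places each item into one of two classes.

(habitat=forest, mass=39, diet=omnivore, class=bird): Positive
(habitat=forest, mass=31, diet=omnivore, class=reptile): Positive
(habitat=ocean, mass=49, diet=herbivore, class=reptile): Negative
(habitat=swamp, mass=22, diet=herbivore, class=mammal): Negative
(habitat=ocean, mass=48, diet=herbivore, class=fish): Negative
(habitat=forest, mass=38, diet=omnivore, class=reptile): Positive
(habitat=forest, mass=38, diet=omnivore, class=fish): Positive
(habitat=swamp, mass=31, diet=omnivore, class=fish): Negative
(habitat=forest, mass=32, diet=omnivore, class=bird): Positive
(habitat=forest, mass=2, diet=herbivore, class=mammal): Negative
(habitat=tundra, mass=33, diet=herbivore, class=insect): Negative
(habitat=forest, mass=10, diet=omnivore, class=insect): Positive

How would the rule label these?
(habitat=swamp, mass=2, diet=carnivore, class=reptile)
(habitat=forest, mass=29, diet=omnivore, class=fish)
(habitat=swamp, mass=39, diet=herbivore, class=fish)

Negative, Positive, Negative

A rule that fits every label: habitat is forest AND diet is omnivore — true of each 'Positive' example, false of each 'Negative' one.
(habitat=swamp, mass=2, diet=carnivore, class=reptile) — habitat is swamp, diet is carnivore, hence Negative. (habitat=forest, mass=29, diet=omnivore, class=fish) — habitat is forest, diet is omnivore, hence Positive. (habitat=swamp, mass=39, diet=herbivore, class=fish) — habitat is swamp, diet is herbivore, hence Negative.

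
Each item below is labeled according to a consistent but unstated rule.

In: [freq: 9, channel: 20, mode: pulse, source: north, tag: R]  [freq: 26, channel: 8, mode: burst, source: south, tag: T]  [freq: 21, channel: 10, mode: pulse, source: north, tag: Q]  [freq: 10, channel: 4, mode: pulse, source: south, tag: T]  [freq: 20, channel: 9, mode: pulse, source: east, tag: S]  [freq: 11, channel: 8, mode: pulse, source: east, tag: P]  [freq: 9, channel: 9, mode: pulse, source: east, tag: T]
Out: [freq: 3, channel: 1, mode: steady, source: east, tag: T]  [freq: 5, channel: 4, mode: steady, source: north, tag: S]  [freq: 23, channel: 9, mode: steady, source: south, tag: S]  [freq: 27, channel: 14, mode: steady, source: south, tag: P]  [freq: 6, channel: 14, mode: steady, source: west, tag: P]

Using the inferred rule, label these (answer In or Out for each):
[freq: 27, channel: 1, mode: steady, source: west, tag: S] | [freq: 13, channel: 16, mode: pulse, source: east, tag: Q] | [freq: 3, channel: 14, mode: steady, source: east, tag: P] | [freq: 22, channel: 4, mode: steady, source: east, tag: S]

Out, In, Out, Out

The common property of the 'In' items is: mode is not steady. No 'Out' item has it.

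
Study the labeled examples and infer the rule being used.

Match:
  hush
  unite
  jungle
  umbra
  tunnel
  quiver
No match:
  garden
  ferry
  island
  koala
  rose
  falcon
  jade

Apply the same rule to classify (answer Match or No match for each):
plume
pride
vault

All 'Match' examples share one property — contains 'u' — and every 'No match' example lacks it.

Match, No match, Match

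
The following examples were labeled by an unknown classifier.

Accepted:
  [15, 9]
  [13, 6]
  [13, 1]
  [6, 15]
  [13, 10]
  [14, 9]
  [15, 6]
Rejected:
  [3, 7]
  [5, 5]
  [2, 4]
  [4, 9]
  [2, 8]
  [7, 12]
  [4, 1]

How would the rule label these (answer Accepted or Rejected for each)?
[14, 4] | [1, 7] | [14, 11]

Every 'Accepted' example satisfies: max ≥ 13. None of the 'Rejected' examples do.
[14, 4]: max 14 — checks out, so Accepted. [1, 7]: max 7 — fails the rule, so Rejected. [14, 11]: max 14 — checks out, so Accepted.

Accepted, Rejected, Accepted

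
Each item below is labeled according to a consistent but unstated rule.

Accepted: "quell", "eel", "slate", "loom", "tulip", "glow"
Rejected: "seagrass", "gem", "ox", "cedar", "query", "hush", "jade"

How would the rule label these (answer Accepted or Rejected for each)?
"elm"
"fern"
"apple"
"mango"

One predicate separates the groups cleanly: contains 'l'.
Accepted: "elm", since has 'l'.
Rejected: "fern", since no 'l'.
Accepted: "apple", since has 'l'.
Rejected: "mango", since no 'l'.

Accepted, Rejected, Accepted, Rejected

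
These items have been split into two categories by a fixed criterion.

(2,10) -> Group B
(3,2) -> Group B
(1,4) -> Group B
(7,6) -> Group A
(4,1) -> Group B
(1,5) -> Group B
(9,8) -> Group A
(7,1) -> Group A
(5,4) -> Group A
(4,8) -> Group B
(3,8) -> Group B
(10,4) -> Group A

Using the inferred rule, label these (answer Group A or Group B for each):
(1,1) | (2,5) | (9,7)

Group B, Group B, Group A

The classifier is using: first ≥ 5.
(1,1) — first 1, hence Group B. (2,5) — first 2, hence Group B. (9,7) — first 9, hence Group A.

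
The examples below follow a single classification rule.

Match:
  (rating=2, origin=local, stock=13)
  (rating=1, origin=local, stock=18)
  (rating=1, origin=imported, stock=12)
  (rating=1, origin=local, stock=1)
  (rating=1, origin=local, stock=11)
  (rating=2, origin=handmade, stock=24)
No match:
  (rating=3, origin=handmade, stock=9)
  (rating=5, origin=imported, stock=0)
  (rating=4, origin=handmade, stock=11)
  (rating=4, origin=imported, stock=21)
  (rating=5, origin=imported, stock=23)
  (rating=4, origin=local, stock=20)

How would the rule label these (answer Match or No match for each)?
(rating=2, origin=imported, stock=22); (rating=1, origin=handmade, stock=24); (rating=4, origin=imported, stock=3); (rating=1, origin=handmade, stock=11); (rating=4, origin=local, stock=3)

Match, Match, No match, Match, No match

'Match' ⟺ rating ≤ 2.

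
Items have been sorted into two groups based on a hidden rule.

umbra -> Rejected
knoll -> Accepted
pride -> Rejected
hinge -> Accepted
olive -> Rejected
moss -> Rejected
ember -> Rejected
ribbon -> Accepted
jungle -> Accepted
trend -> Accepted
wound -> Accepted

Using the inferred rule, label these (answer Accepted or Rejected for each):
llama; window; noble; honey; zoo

Rejected, Accepted, Accepted, Accepted, Rejected

Checking candidate rules against both groups, what survives is: contains 'n'.
Rejected: llama, since no 'n'.
Accepted: window, since has 'n'.
Accepted: noble, since has 'n'.
Accepted: honey, since has 'n'.
Rejected: zoo, since no 'n'.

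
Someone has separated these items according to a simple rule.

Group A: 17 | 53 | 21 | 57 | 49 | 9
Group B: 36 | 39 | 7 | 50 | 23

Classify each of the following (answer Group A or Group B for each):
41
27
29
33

Group A, Group B, Group A, Group A

The simplest hypothesis consistent with all the labels is: ≡ 1 (mod 4).
41 → 41 mod 4 = 1 → Group A.
27 → 27 mod 4 = 3 → Group B.
29 → 29 mod 4 = 1 → Group A.
33 → 33 mod 4 = 1 → Group A.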